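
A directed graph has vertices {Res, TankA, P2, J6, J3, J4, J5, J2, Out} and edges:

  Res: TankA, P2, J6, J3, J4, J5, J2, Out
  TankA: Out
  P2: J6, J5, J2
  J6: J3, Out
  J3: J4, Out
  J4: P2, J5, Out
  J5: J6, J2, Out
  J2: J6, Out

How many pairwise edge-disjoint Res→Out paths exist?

Assign every edge capacity 1; by Menger, the answer equals the max flow.
Path Res→Out (+1); total 1.
Path Res→TankA→Out (+1); total 2.
Path Res→J6→Out (+1); total 3.
Path Res→J3→Out (+1); total 4.
Path Res→J4→Out (+1); total 5.
Path Res→J5→Out (+1); total 6.
Path Res→J2→Out (+1); total 7.
No residual Res→Out path; max flow = 7.
Certifying cut of size 7: {J2→Out, J3→Out, J4→Out, J5→Out, J6→Out, Res→Out, Res→TankA}.

7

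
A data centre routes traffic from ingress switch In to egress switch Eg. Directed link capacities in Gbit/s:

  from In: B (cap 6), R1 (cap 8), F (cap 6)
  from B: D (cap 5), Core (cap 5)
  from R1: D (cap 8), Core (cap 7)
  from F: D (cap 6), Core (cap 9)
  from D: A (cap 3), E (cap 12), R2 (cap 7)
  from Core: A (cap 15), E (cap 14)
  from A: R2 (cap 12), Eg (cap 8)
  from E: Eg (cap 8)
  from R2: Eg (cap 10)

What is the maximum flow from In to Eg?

Augment In→B→D→A→Eg: bottleneck 3, flow now 3.
Augment In→B→D→E→Eg: bottleneck 2, flow now 5.
Augment In→B→Core→A→Eg: bottleneck 1, flow now 6.
Augment In→R1→D→E→Eg: bottleneck 6, flow now 12.
Augment In→R1→D→R2→Eg: bottleneck 2, flow now 14.
Augment In→F→D→R2→Eg: bottleneck 5, flow now 19.
Augment In→F→Core→A→Eg: bottleneck 1, flow now 20.
No augmenting path remains; maximum flow = 20.
In the residual graph, reachable from In: {In}.
Min-cut edges: In→B (6), In→R1 (8), In→F (6); capacity 6 + 8 + 6 = 20.
This cut is saturated, so no flow can exceed 20.

20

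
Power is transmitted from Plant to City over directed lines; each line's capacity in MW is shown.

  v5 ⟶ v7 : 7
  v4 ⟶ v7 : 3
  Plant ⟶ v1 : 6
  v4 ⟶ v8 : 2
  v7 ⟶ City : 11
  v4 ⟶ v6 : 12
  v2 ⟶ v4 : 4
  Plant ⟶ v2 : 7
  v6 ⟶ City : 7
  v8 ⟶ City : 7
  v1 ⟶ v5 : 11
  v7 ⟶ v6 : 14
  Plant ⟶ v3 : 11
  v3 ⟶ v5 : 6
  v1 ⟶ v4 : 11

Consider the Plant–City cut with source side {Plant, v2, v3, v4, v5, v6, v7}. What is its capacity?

26

Edges leaving {Plant, v2, v3, v4, v5, v6, v7}: Plant→v1 (6), v4→v8 (2), v6→City (7), v7→City (11).
Cut capacity = 6 + 2 + 7 + 11 = 26.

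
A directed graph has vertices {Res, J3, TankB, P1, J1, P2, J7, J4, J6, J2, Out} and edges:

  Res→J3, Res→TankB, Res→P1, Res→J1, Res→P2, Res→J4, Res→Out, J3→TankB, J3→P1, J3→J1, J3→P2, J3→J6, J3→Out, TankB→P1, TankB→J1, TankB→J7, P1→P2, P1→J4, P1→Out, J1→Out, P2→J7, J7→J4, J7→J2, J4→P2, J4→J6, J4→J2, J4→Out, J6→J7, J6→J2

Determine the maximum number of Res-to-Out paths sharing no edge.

Assign every edge capacity 1; by Menger, the answer equals the max flow.
Path Res→Out (+1); total 1.
Path Res→J3→Out (+1); total 2.
Path Res→P1→Out (+1); total 3.
Path Res→J1→Out (+1); total 4.
Path Res→J4→Out (+1); total 5.
No residual Res→Out path; max flow = 5.
Certifying cut of size 5: {J1→Out, J4→Out, P1→Out, Res→J3, Res→Out}.

5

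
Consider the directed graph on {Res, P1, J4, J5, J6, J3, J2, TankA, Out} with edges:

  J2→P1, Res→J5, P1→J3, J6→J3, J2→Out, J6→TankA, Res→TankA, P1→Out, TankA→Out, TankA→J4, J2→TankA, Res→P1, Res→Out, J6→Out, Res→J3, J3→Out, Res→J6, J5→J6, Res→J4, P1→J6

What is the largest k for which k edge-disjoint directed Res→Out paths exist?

Assign every edge capacity 1; by Menger, the answer equals the max flow.
Path Res→Out (+1); total 1.
Path Res→P1→Out (+1); total 2.
Path Res→J6→Out (+1); total 3.
Path Res→J3→Out (+1); total 4.
Path Res→TankA→Out (+1); total 5.
No residual Res→Out path; max flow = 5.
Certifying cut of size 5: {J3→Out, J6→Out, Res→Out, Res→P1, TankA→Out}.

5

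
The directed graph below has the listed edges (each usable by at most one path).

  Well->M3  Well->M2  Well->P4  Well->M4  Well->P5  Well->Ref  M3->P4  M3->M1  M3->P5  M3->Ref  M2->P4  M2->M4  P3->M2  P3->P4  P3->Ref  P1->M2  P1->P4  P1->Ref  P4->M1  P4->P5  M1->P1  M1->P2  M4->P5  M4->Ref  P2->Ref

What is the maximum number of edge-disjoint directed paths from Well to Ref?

Assign every edge capacity 1; by Menger, the answer equals the max flow.
Path Well→Ref (+1); total 1.
Path Well→M3→Ref (+1); total 2.
Path Well→M4→Ref (+1); total 3.
Path Well→P4→M1→P1→Ref (+1); total 4.
No residual Well→Ref path; max flow = 4.
Certifying cut of size 4: {M4→Ref, P4→M1, Well→M3, Well→Ref}.

4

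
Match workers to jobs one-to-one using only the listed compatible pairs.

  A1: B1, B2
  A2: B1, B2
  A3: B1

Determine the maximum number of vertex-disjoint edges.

Unit-capacity flow: source→left, listed edges, right→sink; max matching = max flow.
Augmenting path A1→B1 (+1); matched 1.
Augmenting path A2→B2 (+1); matched 2.
No augmenting path remains; maximum matching = 2.
König certificate: {B1, B2} is a vertex cover of size 2 (every listed pair touches it), so no matching can be larger.

2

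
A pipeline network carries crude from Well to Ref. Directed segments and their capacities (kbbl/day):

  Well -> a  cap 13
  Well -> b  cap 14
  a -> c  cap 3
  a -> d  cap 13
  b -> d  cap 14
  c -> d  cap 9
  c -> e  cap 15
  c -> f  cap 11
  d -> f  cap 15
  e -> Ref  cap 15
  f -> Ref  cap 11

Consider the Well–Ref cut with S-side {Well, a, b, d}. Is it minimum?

Given cut capacity: 3 + 15 = 18.
Augment Well→a→c→e→Ref: bottleneck 3, flow now 3.
Augment Well→a→d→f→Ref: bottleneck 10, flow now 13.
Augment Well→b→d→f→Ref: bottleneck 1, flow now 14.
No augmenting path remains; maximum flow = 14.
In the residual graph, reachable from Well: {Well, a, b, d, f}.
Min-cut edges: a→c (3), f→Ref (11); capacity 3 + 11 = 14.
Cut capacity 18 exceeds the max flow 14, so it is not minimum.

No — its capacity is 18, but the minimum cut has capacity 14.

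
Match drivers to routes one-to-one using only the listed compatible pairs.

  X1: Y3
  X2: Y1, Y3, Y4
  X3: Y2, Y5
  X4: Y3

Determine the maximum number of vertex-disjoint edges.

Unit-capacity flow: source→left, listed edges, right→sink; max matching = max flow.
Augmenting path X1→Y3 (+1); matched 1.
Augmenting path X2→Y1 (+1); matched 2.
Augmenting path X3→Y2 (+1); matched 3.
No augmenting path remains; maximum matching = 3.
König certificate: {X2, X3, Y3} is a vertex cover of size 3 (every listed pair touches it), so no matching can be larger.

3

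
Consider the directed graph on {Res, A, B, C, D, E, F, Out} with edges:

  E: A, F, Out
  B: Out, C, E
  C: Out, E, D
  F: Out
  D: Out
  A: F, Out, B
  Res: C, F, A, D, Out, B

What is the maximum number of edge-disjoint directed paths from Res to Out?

6

Assign every edge capacity 1; by Menger, the answer equals the max flow.
Path Res→Out (+1); total 1.
Path Res→A→Out (+1); total 2.
Path Res→B→Out (+1); total 3.
Path Res→C→Out (+1); total 4.
Path Res→D→Out (+1); total 5.
Path Res→F→Out (+1); total 6.
No residual Res→Out path; max flow = 6.
Certifying cut of size 6: {Res→A, Res→B, Res→C, Res→D, Res→F, Res→Out}.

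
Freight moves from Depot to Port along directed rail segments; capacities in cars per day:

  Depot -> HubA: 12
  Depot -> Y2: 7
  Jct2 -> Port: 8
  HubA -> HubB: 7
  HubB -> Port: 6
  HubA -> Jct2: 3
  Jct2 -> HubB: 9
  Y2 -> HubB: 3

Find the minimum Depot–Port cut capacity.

Augment Depot→Y2→HubB→Port: bottleneck 3, flow now 3.
Augment Depot→HubA→HubB→Port: bottleneck 3, flow now 6.
Augment Depot→HubA→Jct2→Port: bottleneck 3, flow now 9.
No augmenting path remains; maximum flow = 9.
By max-flow min-cut, the minimum cut capacity equals the max flow.
In the residual graph, reachable from Depot: {Depot, Y2, HubA, HubB}.
Min-cut edges: HubA→Jct2 (3), HubB→Port (6); capacity 3 + 6 = 9.

9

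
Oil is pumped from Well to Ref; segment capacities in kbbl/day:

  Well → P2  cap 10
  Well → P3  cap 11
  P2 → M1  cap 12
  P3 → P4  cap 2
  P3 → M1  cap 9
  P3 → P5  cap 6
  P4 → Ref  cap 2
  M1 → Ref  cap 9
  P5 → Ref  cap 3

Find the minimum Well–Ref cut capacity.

Augment Well→P2→M1→Ref: bottleneck 9, flow now 9.
Augment Well→P3→P4→Ref: bottleneck 2, flow now 11.
Augment Well→P3→P5→Ref: bottleneck 3, flow now 14.
No augmenting path remains; maximum flow = 14.
By max-flow min-cut, the minimum cut capacity equals the max flow.
In the residual graph, reachable from Well: {Well, P2, P3, M1, P5}.
Min-cut edges: P3→P4 (2), M1→Ref (9), P5→Ref (3); capacity 2 + 9 + 3 = 14.

14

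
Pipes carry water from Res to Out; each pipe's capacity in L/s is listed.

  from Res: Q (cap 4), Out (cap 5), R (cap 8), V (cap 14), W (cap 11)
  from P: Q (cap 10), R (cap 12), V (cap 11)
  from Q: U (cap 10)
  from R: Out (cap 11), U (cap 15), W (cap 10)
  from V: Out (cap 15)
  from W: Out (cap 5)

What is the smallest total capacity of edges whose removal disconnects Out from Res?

Augment Res→Out: bottleneck 5, flow now 5.
Augment Res→R→Out: bottleneck 8, flow now 13.
Augment Res→V→Out: bottleneck 14, flow now 27.
Augment Res→W→Out: bottleneck 5, flow now 32.
No augmenting path remains; maximum flow = 32.
By max-flow min-cut, the minimum cut capacity equals the max flow.
In the residual graph, reachable from Res: {Res, Q, U, W}.
Min-cut edges: Res→R (8), Res→V (14), Res→Out (5), W→Out (5); capacity 8 + 14 + 5 + 5 = 32.

32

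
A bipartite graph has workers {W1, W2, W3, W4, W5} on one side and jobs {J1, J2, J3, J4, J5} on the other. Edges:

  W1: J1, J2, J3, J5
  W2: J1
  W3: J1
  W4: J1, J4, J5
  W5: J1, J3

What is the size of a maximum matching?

4

Unit-capacity flow: source→left, listed edges, right→sink; max matching = max flow.
Augmenting path W1→J1 (+1); matched 1.
Augmenting path W4→J4 (+1); matched 2.
Augmenting path W5→J3 (+1); matched 3.
Augmenting path W2→J1→W1→J2 (+1); matched 4.
No augmenting path remains; maximum matching = 4.
König certificate: {W1, W4, W5, J1} is a vertex cover of size 4 (every listed pair touches it), so no matching can be larger.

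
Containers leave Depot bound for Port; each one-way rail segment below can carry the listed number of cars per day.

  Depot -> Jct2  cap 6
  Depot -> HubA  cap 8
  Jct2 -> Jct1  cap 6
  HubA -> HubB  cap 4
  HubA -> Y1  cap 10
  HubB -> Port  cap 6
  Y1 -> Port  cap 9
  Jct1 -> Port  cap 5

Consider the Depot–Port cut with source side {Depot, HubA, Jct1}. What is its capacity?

25

Edges leaving {Depot, HubA, Jct1}: Depot→Jct2 (6), HubA→HubB (4), HubA→Y1 (10), Jct1→Port (5).
Cut capacity = 6 + 4 + 10 + 5 = 25.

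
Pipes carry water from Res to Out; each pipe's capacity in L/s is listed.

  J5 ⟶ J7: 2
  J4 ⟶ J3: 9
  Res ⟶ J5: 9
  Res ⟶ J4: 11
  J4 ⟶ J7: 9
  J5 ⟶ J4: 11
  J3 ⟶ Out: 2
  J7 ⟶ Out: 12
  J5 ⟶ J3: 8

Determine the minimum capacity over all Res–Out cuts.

Augment Res→J4→J7→Out: bottleneck 9, flow now 9.
Augment Res→J4→J3→Out: bottleneck 2, flow now 11.
Augment Res→J5→J7→Out: bottleneck 2, flow now 13.
No augmenting path remains; maximum flow = 13.
By max-flow min-cut, the minimum cut capacity equals the max flow.
In the residual graph, reachable from Res: {Res, J4, J5, J3}.
Min-cut edges: J4→J7 (9), J5→J7 (2), J3→Out (2); capacity 9 + 2 + 2 = 13.

13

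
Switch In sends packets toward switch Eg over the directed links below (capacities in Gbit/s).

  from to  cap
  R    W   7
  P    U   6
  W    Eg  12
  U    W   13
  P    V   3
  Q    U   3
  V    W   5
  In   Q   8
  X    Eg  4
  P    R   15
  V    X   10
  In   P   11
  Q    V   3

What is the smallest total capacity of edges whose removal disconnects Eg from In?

16

Augment In→P→R→W→Eg: bottleneck 7, flow now 7.
Augment In→P→U→W→Eg: bottleneck 4, flow now 11.
Augment In→Q→U→W→Eg: bottleneck 1, flow now 12.
Augment In→Q→V→X→Eg: bottleneck 3, flow now 15.
Augment In→Q→U→P→V→X→Eg: bottleneck 1, flow now 16. (uses reverse residual edge)
No augmenting path remains; maximum flow = 16.
By max-flow min-cut, the minimum cut capacity equals the max flow.
In the residual graph, reachable from In: {In, P, Q, R, U, V, W, X}.
Min-cut edges: W→Eg (12), X→Eg (4); capacity 12 + 4 = 16.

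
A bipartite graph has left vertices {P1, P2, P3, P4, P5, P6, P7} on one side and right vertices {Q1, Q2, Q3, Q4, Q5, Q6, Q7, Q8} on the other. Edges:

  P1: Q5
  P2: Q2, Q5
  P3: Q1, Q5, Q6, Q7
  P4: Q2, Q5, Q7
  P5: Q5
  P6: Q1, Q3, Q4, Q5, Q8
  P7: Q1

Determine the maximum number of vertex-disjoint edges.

Unit-capacity flow: source→left, listed edges, right→sink; max matching = max flow.
Augmenting path P1→Q5 (+1); matched 1.
Augmenting path P2→Q2 (+1); matched 2.
Augmenting path P3→Q1 (+1); matched 3.
Augmenting path P4→Q7 (+1); matched 4.
Augmenting path P6→Q3 (+1); matched 5.
Augmenting path P7→Q1→P3→Q6 (+1); matched 6.
No augmenting path remains; maximum matching = 6.
König certificate: {P2, P3, P4, P6, P7, Q5} is a vertex cover of size 6 (every listed pair touches it), so no matching can be larger.

6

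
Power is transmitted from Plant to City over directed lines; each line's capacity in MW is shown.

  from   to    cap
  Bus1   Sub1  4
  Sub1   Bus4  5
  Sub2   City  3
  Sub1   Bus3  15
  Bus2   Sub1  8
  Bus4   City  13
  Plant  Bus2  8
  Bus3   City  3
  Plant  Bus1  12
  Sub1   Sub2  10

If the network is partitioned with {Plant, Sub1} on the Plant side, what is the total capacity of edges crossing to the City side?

Edges leaving {Plant, Sub1}: Plant→Bus1 (12), Plant→Bus2 (8), Sub1→Bus4 (5), Sub1→Bus3 (15), Sub1→Sub2 (10).
Cut capacity = 12 + 8 + 5 + 15 + 10 = 50.

50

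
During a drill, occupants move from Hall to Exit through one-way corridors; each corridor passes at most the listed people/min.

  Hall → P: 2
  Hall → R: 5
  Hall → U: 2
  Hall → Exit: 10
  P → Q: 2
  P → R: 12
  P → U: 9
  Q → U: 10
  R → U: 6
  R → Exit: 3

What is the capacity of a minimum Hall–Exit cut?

13

Augment Hall→Exit: bottleneck 10, flow now 10.
Augment Hall→R→Exit: bottleneck 3, flow now 13.
No augmenting path remains; maximum flow = 13.
By max-flow min-cut, the minimum cut capacity equals the max flow.
In the residual graph, reachable from Hall: {Hall, P, Q, R, U}.
Min-cut edges: Hall→Exit (10), R→Exit (3); capacity 10 + 3 = 13.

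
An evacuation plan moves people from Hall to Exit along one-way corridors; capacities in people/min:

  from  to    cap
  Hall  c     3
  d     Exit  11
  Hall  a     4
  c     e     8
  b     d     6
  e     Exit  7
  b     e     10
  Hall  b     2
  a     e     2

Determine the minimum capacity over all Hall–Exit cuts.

Augment Hall→a→e→Exit: bottleneck 2, flow now 2.
Augment Hall→b→d→Exit: bottleneck 2, flow now 4.
Augment Hall→c→e→Exit: bottleneck 3, flow now 7.
No augmenting path remains; maximum flow = 7.
By max-flow min-cut, the minimum cut capacity equals the max flow.
In the residual graph, reachable from Hall: {Hall, a}.
Min-cut edges: Hall→b (2), Hall→c (3), a→e (2); capacity 2 + 3 + 2 = 7.

7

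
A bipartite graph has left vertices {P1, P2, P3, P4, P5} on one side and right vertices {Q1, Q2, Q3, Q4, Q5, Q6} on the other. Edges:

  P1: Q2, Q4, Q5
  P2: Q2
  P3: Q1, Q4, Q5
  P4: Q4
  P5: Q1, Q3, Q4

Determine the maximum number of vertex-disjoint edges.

Unit-capacity flow: source→left, listed edges, right→sink; max matching = max flow.
Augmenting path P1→Q2 (+1); matched 1.
Augmenting path P3→Q1 (+1); matched 2.
Augmenting path P4→Q4 (+1); matched 3.
Augmenting path P5→Q3 (+1); matched 4.
Augmenting path P2→Q2→P1→Q5 (+1); matched 5.
No augmenting path remains; maximum matching = 5.
König certificate: {P1, P2, P3, P4, P5} is a vertex cover of size 5 (every listed pair touches it), so no matching can be larger.

5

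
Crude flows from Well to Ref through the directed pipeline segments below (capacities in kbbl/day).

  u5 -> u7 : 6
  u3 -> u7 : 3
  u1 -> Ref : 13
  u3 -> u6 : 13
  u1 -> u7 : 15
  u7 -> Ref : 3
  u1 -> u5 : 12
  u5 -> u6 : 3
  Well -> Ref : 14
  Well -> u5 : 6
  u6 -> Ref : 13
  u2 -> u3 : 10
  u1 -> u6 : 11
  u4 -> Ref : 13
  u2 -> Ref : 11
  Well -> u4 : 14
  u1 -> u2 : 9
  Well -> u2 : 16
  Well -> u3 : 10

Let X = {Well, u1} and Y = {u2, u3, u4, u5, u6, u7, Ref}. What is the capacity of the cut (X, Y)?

Edges leaving {Well, u1}: Well→u2 (16), Well→u3 (10), Well→u4 (14), Well→u5 (6), Well→Ref (14), u1→u2 (9), u1→u5 (12), u1→u6 (11), u1→u7 (15), u1→Ref (13).
Cut capacity = 16 + 10 + 14 + 6 + 14 + 9 + 12 + 11 + 15 + 13 = 120.

120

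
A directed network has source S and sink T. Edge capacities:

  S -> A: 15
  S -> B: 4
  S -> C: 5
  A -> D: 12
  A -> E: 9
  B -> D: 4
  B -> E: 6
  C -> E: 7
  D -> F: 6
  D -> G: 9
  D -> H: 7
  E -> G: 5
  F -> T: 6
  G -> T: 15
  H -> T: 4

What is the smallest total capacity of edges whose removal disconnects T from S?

Augment S→A→D→F→T: bottleneck 6, flow now 6.
Augment S→A→D→G→T: bottleneck 6, flow now 12.
Augment S→A→E→G→T: bottleneck 3, flow now 15.
Augment S→B→D→G→T: bottleneck 3, flow now 18.
Augment S→B→D→H→T: bottleneck 1, flow now 19.
Augment S→C→E→G→T: bottleneck 2, flow now 21.
No augmenting path remains; maximum flow = 21.
By max-flow min-cut, the minimum cut capacity equals the max flow.
In the residual graph, reachable from S: {S, A, C, E}.
Min-cut edges: S→B (4), A→D (12), E→G (5); capacity 4 + 12 + 5 = 21.

21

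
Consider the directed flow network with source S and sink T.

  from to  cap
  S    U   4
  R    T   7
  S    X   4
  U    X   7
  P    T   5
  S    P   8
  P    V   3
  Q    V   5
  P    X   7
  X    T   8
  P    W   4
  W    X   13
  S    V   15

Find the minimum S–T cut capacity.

Augment S→P→T: bottleneck 5, flow now 5.
Augment S→X→T: bottleneck 4, flow now 9.
Augment S→P→X→T: bottleneck 3, flow now 12.
Augment S→U→X→T: bottleneck 1, flow now 13.
No augmenting path remains; maximum flow = 13.
By max-flow min-cut, the minimum cut capacity equals the max flow.
In the residual graph, reachable from S: {S, P, U, V, W, X}.
Min-cut edges: P→T (5), X→T (8); capacity 5 + 8 = 13.

13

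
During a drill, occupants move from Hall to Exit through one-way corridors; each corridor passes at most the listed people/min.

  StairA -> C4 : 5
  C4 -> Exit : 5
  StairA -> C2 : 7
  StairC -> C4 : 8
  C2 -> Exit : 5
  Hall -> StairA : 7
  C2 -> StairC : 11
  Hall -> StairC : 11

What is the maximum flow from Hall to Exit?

Augment Hall→StairA→C4→Exit: bottleneck 5, flow now 5.
Augment Hall→StairA→C2→Exit: bottleneck 2, flow now 7.
Augment Hall→StairC→C4→StairA→C2→Exit: bottleneck 3, flow now 10. (uses reverse residual edge)
No augmenting path remains; maximum flow = 10.
In the residual graph, reachable from Hall: {Hall, StairA, StairC, C4, C2}.
Min-cut edges: C4→Exit (5), C2→Exit (5); capacity 5 + 5 = 10.
This cut is saturated, so no flow can exceed 10.

10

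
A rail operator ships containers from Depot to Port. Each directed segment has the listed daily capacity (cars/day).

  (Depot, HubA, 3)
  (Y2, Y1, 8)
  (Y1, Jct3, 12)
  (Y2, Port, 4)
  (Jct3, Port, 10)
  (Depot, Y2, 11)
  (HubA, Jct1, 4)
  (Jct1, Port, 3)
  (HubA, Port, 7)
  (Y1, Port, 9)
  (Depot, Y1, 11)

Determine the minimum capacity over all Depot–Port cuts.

Augment Depot→HubA→Port: bottleneck 3, flow now 3.
Augment Depot→Y2→Port: bottleneck 4, flow now 7.
Augment Depot→Y1→Port: bottleneck 9, flow now 16.
Augment Depot→Y1→Jct3→Port: bottleneck 2, flow now 18.
Augment Depot→Y2→Y1→Jct3→Port: bottleneck 7, flow now 25.
No augmenting path remains; maximum flow = 25.
By max-flow min-cut, the minimum cut capacity equals the max flow.
In the residual graph, reachable from Depot: {Depot}.
Min-cut edges: Depot→HubA (3), Depot→Y2 (11), Depot→Y1 (11); capacity 3 + 11 + 11 = 25.

25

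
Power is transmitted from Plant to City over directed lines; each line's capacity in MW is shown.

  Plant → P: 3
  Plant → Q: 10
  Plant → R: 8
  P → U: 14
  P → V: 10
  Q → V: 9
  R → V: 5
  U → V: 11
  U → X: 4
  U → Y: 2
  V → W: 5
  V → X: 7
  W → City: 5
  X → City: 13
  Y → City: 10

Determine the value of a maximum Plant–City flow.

15

Augment Plant→P→U→X→City: bottleneck 3, flow now 3.
Augment Plant→Q→V→W→City: bottleneck 5, flow now 8.
Augment Plant→Q→V→X→City: bottleneck 4, flow now 12.
Augment Plant→R→V→X→City: bottleneck 3, flow now 15.
No augmenting path remains; maximum flow = 15.
In the residual graph, reachable from Plant: {Plant, Q, R, V}.
Min-cut edges: Plant→P (3), V→W (5), V→X (7); capacity 3 + 5 + 7 = 15.
This cut is saturated, so no flow can exceed 15.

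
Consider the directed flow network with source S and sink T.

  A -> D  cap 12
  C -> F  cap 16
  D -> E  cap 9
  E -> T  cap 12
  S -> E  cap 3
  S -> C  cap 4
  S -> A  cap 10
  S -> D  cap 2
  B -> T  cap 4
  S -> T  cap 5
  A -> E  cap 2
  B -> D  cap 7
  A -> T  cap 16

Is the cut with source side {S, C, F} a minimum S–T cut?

Yes — it is a minimum cut (capacity 20).

Given cut capacity: 10 + 2 + 3 + 5 = 20.
Augment S→T: bottleneck 5, flow now 5.
Augment S→A→T: bottleneck 10, flow now 15.
Augment S→E→T: bottleneck 3, flow now 18.
Augment S→D→E→T: bottleneck 2, flow now 20.
No augmenting path remains; maximum flow = 20.
Cut capacity 20 equals the max flow, so it is a minimum cut.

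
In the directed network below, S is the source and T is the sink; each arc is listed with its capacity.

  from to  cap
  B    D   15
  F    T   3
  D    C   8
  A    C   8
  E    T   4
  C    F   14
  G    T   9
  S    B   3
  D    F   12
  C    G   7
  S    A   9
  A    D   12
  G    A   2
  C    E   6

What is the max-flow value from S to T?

12

Augment S→A→C→E→T: bottleneck 4, flow now 4.
Augment S→A→C→F→T: bottleneck 3, flow now 7.
Augment S→A→C→G→T: bottleneck 1, flow now 8.
Augment S→A→D→C→G→T: bottleneck 1, flow now 9.
Augment S→B→D→C→G→T: bottleneck 3, flow now 12.
No augmenting path remains; maximum flow = 12.
In the residual graph, reachable from S: {S}.
Min-cut edges: S→A (9), S→B (3); capacity 9 + 3 = 12.
This cut is saturated, so no flow can exceed 12.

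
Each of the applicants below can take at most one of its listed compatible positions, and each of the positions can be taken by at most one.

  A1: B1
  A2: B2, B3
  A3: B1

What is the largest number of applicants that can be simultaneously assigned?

2

Unit-capacity flow: source→left, listed edges, right→sink; max matching = max flow.
Augmenting path A1→B1 (+1); matched 1.
Augmenting path A2→B2 (+1); matched 2.
No augmenting path remains; maximum matching = 2.
König certificate: {A2, B1} is a vertex cover of size 2 (every listed pair touches it), so no matching can be larger.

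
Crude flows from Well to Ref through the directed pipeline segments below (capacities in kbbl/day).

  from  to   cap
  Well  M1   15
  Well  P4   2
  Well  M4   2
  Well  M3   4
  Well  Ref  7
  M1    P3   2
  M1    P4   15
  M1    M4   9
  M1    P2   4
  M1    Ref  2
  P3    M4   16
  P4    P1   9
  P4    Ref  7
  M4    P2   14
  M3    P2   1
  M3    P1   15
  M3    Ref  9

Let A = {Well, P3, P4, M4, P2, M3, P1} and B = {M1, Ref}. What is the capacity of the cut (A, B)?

38

Edges leaving {Well, P3, P4, M4, P2, M3, P1}: Well→M1 (15), Well→Ref (7), P4→Ref (7), M3→Ref (9).
Cut capacity = 15 + 7 + 7 + 9 = 38.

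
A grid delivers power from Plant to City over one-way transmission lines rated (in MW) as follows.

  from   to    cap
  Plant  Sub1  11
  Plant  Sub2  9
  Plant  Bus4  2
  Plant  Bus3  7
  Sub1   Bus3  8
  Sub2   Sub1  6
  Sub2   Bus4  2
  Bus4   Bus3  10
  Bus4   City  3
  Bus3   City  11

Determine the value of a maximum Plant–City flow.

14

Augment Plant→Bus4→City: bottleneck 2, flow now 2.
Augment Plant→Bus3→City: bottleneck 7, flow now 9.
Augment Plant→Sub1→Bus3→City: bottleneck 4, flow now 13.
Augment Plant→Sub2→Bus4→City: bottleneck 1, flow now 14.
No augmenting path remains; maximum flow = 14.
In the residual graph, reachable from Plant: {Plant, Sub1, Sub2, Bus4, Bus3}.
Min-cut edges: Bus4→City (3), Bus3→City (11); capacity 3 + 11 = 14.
This cut is saturated, so no flow can exceed 14.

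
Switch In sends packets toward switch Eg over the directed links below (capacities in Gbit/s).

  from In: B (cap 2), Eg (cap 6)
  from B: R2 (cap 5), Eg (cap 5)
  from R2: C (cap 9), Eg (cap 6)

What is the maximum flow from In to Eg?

8

Augment In→Eg: bottleneck 6, flow now 6.
Augment In→B→Eg: bottleneck 2, flow now 8.
No augmenting path remains; maximum flow = 8.
In the residual graph, reachable from In: {In}.
Min-cut edges: In→B (2), In→Eg (6); capacity 2 + 6 = 8.
This cut is saturated, so no flow can exceed 8.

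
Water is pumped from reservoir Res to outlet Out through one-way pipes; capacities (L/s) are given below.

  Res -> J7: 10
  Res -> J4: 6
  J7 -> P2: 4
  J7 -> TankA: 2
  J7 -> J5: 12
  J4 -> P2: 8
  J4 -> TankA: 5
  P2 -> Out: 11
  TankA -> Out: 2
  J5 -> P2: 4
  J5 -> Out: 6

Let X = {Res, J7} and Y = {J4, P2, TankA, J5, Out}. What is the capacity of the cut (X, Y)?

24

Edges leaving {Res, J7}: Res→J4 (6), J7→P2 (4), J7→TankA (2), J7→J5 (12).
Cut capacity = 6 + 4 + 2 + 12 = 24.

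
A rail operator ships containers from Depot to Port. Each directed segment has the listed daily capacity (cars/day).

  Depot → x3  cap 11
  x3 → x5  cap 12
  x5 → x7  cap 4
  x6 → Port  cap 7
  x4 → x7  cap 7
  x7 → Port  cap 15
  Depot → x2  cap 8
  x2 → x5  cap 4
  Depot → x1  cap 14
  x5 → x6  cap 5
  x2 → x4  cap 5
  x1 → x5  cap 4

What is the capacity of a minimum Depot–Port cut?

14

Augment Depot→x1→x5→x6→Port: bottleneck 4, flow now 4.
Augment Depot→x2→x4→x7→Port: bottleneck 5, flow now 9.
Augment Depot→x2→x5→x6→Port: bottleneck 1, flow now 10.
Augment Depot→x2→x5→x7→Port: bottleneck 2, flow now 12.
Augment Depot→x3→x5→x7→Port: bottleneck 2, flow now 14.
No augmenting path remains; maximum flow = 14.
By max-flow min-cut, the minimum cut capacity equals the max flow.
In the residual graph, reachable from Depot: {Depot, x1, x2, x3, x5}.
Min-cut edges: x2→x4 (5), x5→x6 (5), x5→x7 (4); capacity 5 + 5 + 4 = 14.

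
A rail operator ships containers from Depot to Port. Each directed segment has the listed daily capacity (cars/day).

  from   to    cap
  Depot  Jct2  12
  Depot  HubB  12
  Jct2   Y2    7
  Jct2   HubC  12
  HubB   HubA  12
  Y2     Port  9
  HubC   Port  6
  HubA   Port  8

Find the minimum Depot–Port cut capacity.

Augment Depot→Jct2→Y2→Port: bottleneck 7, flow now 7.
Augment Depot→Jct2→HubC→Port: bottleneck 5, flow now 12.
Augment Depot→HubB→HubA→Port: bottleneck 8, flow now 20.
No augmenting path remains; maximum flow = 20.
By max-flow min-cut, the minimum cut capacity equals the max flow.
In the residual graph, reachable from Depot: {Depot, HubB, HubA}.
Min-cut edges: Depot→Jct2 (12), HubA→Port (8); capacity 12 + 8 = 20.

20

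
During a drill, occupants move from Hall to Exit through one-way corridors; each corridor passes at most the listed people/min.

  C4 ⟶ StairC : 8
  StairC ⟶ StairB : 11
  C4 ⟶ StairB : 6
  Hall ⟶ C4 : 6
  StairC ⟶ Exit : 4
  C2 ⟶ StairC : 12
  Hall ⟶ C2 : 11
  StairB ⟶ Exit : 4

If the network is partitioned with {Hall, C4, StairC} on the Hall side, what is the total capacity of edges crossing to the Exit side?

32

Edges leaving {Hall, C4, StairC}: Hall→C2 (11), C4→StairB (6), StairC→StairB (11), StairC→Exit (4).
Cut capacity = 11 + 6 + 11 + 4 = 32.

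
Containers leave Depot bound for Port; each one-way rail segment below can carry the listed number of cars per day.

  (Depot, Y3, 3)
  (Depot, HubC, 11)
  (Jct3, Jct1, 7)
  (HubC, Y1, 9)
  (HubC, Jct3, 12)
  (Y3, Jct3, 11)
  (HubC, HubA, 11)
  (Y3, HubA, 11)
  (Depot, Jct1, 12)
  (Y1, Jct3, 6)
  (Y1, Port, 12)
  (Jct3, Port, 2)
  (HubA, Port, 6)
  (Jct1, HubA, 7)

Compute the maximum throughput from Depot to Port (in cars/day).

17

Augment Depot→Jct1→HubA→Port: bottleneck 6, flow now 6.
Augment Depot→Y3→Jct3→Port: bottleneck 2, flow now 8.
Augment Depot→HubC→Y1→Port: bottleneck 9, flow now 17.
No augmenting path remains; maximum flow = 17.
In the residual graph, reachable from Depot: {Depot, Jct1, Y3, HubC, HubA, Jct3}.
Min-cut edges: HubC→Y1 (9), HubA→Port (6), Jct3→Port (2); capacity 9 + 6 + 2 = 17.
This cut is saturated, so no flow can exceed 17.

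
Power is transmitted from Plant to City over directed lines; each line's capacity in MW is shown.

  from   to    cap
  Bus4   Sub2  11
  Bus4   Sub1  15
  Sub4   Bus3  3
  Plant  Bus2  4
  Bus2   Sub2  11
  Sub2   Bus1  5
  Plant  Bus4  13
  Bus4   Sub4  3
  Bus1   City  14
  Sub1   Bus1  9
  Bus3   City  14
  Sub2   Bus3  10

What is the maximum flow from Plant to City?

Augment Plant→Bus2→Sub2→Bus3→City: bottleneck 4, flow now 4.
Augment Plant→Bus4→Sub2→Bus3→City: bottleneck 6, flow now 10.
Augment Plant→Bus4→Sub2→Bus1→City: bottleneck 5, flow now 15.
Augment Plant→Bus4→Sub1→Bus1→City: bottleneck 2, flow now 17.
No augmenting path remains; maximum flow = 17.
In the residual graph, reachable from Plant: {Plant}.
Min-cut edges: Plant→Bus2 (4), Plant→Bus4 (13); capacity 4 + 13 = 17.
This cut is saturated, so no flow can exceed 17.

17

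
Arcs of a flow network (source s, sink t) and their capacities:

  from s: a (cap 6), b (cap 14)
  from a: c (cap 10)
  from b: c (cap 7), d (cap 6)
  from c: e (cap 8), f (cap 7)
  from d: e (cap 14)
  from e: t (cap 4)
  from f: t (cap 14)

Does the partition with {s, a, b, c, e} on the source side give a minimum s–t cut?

Given cut capacity: 6 + 7 + 4 = 17.
Augment s→a→c→e→t: bottleneck 4, flow now 4.
Augment s→a→c→f→t: bottleneck 2, flow now 6.
Augment s→b→c→f→t: bottleneck 5, flow now 11.
No augmenting path remains; maximum flow = 11.
In the residual graph, reachable from s: {s, a, b, c, d, e}.
Min-cut edges: c→f (7), e→t (4); capacity 7 + 4 = 11.
Cut capacity 17 exceeds the max flow 11, so it is not minimum.

No — its capacity is 17, but the minimum cut has capacity 11.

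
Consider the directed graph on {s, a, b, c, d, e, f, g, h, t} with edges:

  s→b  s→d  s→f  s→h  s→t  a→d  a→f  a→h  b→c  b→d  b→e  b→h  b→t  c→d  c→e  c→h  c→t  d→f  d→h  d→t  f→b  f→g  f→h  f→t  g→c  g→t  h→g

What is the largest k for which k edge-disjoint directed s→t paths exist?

Assign every edge capacity 1; by Menger, the answer equals the max flow.
Path s→t (+1); total 1.
Path s→b→t (+1); total 2.
Path s→d→t (+1); total 3.
Path s→f→t (+1); total 4.
Path s→h→g→t (+1); total 5.
No residual s→t path; max flow = 5.
Certifying cut of size 5: {s→b, s→d, s→f, s→h, s→t}.

5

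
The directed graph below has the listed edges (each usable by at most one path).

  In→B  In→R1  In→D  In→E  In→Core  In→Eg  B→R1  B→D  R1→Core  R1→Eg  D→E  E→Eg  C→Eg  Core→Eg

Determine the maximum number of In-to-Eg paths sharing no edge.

4

Assign every edge capacity 1; by Menger, the answer equals the max flow.
Path In→Eg (+1); total 1.
Path In→R1→Eg (+1); total 2.
Path In→E→Eg (+1); total 3.
Path In→Core→Eg (+1); total 4.
No residual In→Eg path; max flow = 4.
Certifying cut of size 4: {Core→Eg, E→Eg, In→Eg, R1→Eg}.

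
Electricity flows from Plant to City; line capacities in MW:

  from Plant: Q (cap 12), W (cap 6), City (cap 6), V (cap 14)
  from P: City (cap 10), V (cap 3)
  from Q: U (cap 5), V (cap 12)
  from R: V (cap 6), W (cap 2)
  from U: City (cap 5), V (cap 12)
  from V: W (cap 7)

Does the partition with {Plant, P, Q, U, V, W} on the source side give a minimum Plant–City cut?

No — its capacity is 21, but the minimum cut has capacity 11.

Given cut capacity: 6 + 10 + 5 = 21.
Augment Plant→City: bottleneck 6, flow now 6.
Augment Plant→Q→U→City: bottleneck 5, flow now 11.
No augmenting path remains; maximum flow = 11.
In the residual graph, reachable from Plant: {Plant, Q, V, W}.
Min-cut edges: Plant→City (6), Q→U (5); capacity 6 + 5 = 11.
Cut capacity 21 exceeds the max flow 11, so it is not minimum.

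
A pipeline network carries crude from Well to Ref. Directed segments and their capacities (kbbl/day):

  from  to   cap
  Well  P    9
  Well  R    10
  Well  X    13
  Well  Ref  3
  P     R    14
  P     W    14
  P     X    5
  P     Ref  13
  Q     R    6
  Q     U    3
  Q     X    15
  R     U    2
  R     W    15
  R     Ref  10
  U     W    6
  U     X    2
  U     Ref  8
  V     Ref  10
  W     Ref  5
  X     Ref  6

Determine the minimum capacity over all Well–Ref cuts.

Augment Well→Ref: bottleneck 3, flow now 3.
Augment Well→P→Ref: bottleneck 9, flow now 12.
Augment Well→R→Ref: bottleneck 10, flow now 22.
Augment Well→X→Ref: bottleneck 6, flow now 28.
No augmenting path remains; maximum flow = 28.
By max-flow min-cut, the minimum cut capacity equals the max flow.
In the residual graph, reachable from Well: {Well, X}.
Min-cut edges: Well→P (9), Well→R (10), Well→Ref (3), X→Ref (6); capacity 9 + 10 + 3 + 6 = 28.

28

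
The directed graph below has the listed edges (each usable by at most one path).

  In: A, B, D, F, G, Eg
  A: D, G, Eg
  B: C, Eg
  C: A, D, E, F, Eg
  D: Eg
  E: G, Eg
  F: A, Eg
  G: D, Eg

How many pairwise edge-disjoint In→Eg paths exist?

Assign every edge capacity 1; by Menger, the answer equals the max flow.
Path In→Eg (+1); total 1.
Path In→A→Eg (+1); total 2.
Path In→B→Eg (+1); total 3.
Path In→D→Eg (+1); total 4.
Path In→F→Eg (+1); total 5.
Path In→G→Eg (+1); total 6.
No residual In→Eg path; max flow = 6.
Certifying cut of size 6: {In→A, In→B, In→D, In→Eg, In→F, In→G}.

6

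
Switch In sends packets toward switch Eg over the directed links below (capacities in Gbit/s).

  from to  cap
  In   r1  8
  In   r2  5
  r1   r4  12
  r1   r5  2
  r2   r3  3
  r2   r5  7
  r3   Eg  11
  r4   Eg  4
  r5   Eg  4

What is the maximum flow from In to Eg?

Augment In→r1→r4→Eg: bottleneck 4, flow now 4.
Augment In→r1→r5→Eg: bottleneck 2, flow now 6.
Augment In→r2→r3→Eg: bottleneck 3, flow now 9.
Augment In→r2→r5→Eg: bottleneck 2, flow now 11.
No augmenting path remains; maximum flow = 11.
In the residual graph, reachable from In: {In, r1, r4}.
Min-cut edges: In→r2 (5), r1→r5 (2), r4→Eg (4); capacity 5 + 2 + 4 = 11.
This cut is saturated, so no flow can exceed 11.

11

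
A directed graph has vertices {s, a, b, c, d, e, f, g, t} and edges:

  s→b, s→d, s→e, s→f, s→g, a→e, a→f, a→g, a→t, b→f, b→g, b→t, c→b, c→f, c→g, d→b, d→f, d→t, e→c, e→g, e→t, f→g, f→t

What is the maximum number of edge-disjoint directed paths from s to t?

4

Assign every edge capacity 1; by Menger, the answer equals the max flow.
Path s→b→t (+1); total 1.
Path s→d→t (+1); total 2.
Path s→e→t (+1); total 3.
Path s→f→t (+1); total 4.
No residual s→t path; max flow = 4.
Certifying cut of size 4: {s→b, s→d, s→e, s→f}.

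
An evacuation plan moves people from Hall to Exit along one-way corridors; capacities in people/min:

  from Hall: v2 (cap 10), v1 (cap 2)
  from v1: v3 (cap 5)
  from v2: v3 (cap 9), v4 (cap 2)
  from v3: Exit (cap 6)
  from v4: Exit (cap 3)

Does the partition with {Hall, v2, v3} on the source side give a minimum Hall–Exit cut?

Given cut capacity: 2 + 2 + 6 = 10.
Augment Hall→v1→v3→Exit: bottleneck 2, flow now 2.
Augment Hall→v2→v3→Exit: bottleneck 4, flow now 6.
Augment Hall→v2→v4→Exit: bottleneck 2, flow now 8.
No augmenting path remains; maximum flow = 8.
In the residual graph, reachable from Hall: {Hall, v1, v2, v3}.
Min-cut edges: v2→v4 (2), v3→Exit (6); capacity 2 + 6 = 8.
Cut capacity 10 exceeds the max flow 8, so it is not minimum.

No — its capacity is 10, but the minimum cut has capacity 8.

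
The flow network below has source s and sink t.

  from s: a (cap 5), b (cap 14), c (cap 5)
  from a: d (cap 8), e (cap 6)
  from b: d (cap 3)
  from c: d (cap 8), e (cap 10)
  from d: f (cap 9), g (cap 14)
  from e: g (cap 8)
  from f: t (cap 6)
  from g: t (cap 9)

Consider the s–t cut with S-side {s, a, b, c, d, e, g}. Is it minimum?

No — its capacity is 18, but the minimum cut has capacity 13.

Given cut capacity: 9 + 9 = 18.
Augment s→a→d→f→t: bottleneck 5, flow now 5.
Augment s→b→d→f→t: bottleneck 1, flow now 6.
Augment s→b→d→g→t: bottleneck 2, flow now 8.
Augment s→c→d→g→t: bottleneck 5, flow now 13.
No augmenting path remains; maximum flow = 13.
In the residual graph, reachable from s: {s, b}.
Min-cut edges: s→a (5), s→c (5), b→d (3); capacity 5 + 5 + 3 = 13.
Cut capacity 18 exceeds the max flow 13, so it is not minimum.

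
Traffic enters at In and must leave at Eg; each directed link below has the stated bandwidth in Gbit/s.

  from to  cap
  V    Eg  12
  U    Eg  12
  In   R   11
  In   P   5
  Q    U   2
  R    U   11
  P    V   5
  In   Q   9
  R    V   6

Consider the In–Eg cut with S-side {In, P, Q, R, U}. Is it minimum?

No — its capacity is 23, but the minimum cut has capacity 18.

Given cut capacity: 5 + 6 + 12 = 23.
Augment In→P→V→Eg: bottleneck 5, flow now 5.
Augment In→Q→U→Eg: bottleneck 2, flow now 7.
Augment In→R→U→Eg: bottleneck 10, flow now 17.
Augment In→R→V→Eg: bottleneck 1, flow now 18.
No augmenting path remains; maximum flow = 18.
In the residual graph, reachable from In: {In, Q}.
Min-cut edges: In→P (5), In→R (11), Q→U (2); capacity 5 + 11 + 2 = 18.
Cut capacity 23 exceeds the max flow 18, so it is not minimum.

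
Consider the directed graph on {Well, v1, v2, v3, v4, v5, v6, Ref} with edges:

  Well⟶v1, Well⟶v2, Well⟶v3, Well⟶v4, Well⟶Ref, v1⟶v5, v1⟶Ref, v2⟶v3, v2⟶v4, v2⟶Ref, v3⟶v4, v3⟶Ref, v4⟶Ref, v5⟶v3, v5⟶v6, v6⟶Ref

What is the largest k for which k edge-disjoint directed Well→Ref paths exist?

Assign every edge capacity 1; by Menger, the answer equals the max flow.
Path Well→Ref (+1); total 1.
Path Well→v1→Ref (+1); total 2.
Path Well→v2→Ref (+1); total 3.
Path Well→v3→Ref (+1); total 4.
Path Well→v4→Ref (+1); total 5.
No residual Well→Ref path; max flow = 5.
Certifying cut of size 5: {Well→Ref, Well→v1, Well→v2, Well→v3, Well→v4}.

5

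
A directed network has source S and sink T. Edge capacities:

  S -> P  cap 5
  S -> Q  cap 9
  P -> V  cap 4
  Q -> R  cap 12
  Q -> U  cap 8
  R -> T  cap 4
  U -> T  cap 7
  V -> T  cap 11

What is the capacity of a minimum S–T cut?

13

Augment S→P→V→T: bottleneck 4, flow now 4.
Augment S→Q→R→T: bottleneck 4, flow now 8.
Augment S→Q→U→T: bottleneck 5, flow now 13.
No augmenting path remains; maximum flow = 13.
By max-flow min-cut, the minimum cut capacity equals the max flow.
In the residual graph, reachable from S: {S, P}.
Min-cut edges: S→Q (9), P→V (4); capacity 9 + 4 = 13.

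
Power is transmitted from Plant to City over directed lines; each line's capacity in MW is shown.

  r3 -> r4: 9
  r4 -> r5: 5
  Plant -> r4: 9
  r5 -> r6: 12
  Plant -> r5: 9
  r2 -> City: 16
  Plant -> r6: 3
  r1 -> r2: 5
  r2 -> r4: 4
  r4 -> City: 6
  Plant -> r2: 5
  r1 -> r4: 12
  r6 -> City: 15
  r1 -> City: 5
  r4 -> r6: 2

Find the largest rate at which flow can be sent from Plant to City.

26

Augment Plant→r2→City: bottleneck 5, flow now 5.
Augment Plant→r4→City: bottleneck 6, flow now 11.
Augment Plant→r6→City: bottleneck 3, flow now 14.
Augment Plant→r4→r6→City: bottleneck 2, flow now 16.
Augment Plant→r5→r6→City: bottleneck 9, flow now 25.
Augment Plant→r4→r5→r6→City: bottleneck 1, flow now 26.
No augmenting path remains; maximum flow = 26.
In the residual graph, reachable from Plant: {Plant}.
Min-cut edges: Plant→r2 (5), Plant→r4 (9), Plant→r5 (9), Plant→r6 (3); capacity 5 + 9 + 9 + 3 = 26.
This cut is saturated, so no flow can exceed 26.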